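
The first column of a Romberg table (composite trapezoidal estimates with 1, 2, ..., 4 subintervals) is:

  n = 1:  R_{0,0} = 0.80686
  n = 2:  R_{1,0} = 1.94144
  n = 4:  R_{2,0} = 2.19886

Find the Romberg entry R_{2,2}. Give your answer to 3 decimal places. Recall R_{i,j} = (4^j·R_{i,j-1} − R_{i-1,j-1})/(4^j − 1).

R_{1,1} = 1.94144 + (1.94144 − 0.80686)/3 = 2.31963
R_{2,1} = (4·2.19886 − 1.94144) / 3 = 2.28467
R_{2,2} = 2.28467 + (2.28467 − 2.31963)/15 = 2.28234

2.282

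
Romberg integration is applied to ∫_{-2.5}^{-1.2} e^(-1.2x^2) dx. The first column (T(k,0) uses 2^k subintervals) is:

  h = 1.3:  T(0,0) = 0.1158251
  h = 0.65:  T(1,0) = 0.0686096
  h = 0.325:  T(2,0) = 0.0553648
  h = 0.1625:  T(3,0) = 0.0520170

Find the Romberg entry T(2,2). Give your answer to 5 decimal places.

Richardson extrapolation on the trapezoidal column (denominator 4−1=3):
T(1,1) = 0.0686096 + (0.0686096 − 0.1158251)/3 = 0.0528711
T(2,1) = (4·0.0553648 − 0.0686096) / 3 = 0.0509499
T(2,2) = 0.0509499 + (0.0509499 − 0.0528711)/15 = 0.0508218

0.05082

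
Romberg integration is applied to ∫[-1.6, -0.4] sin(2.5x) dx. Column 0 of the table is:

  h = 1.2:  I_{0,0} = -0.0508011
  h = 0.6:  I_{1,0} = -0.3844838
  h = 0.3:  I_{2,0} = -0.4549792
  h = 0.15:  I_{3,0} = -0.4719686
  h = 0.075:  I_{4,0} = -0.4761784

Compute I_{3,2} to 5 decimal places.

-0.47758

Richardson extrapolation on the trapezoidal column (denominator 4−1=3):
I_{2,1} = -0.4549792 + (-0.4549792 − (-0.3844838))/3 = -0.4784777
I_{3,1} = -0.4719686 + (-0.4719686 − (-0.4549792))/3 = -0.4776317
I_{3,2} = (16·(-0.4776317) − (-0.4784777)) / 15 = -0.4775753
(Column j=1 coincides with Simpson's rule on the same nodes.)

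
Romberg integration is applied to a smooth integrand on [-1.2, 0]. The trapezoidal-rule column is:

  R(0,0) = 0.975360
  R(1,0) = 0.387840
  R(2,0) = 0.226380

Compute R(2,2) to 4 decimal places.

Richardson extrapolation on the trapezoidal column (denominator 4−1=3):
R(1,1) = 0.387840 + (0.387840 − 0.975360)/3 = 0.192000
R(2,1) = 0.226380 + (0.226380 − 0.387840)/3 = 0.172560
R(2,2) = 0.172560 + (0.172560 − 0.192000)/15 = 0.171264
(Column j=1 coincides with Simpson's rule on the same nodes.)

0.1713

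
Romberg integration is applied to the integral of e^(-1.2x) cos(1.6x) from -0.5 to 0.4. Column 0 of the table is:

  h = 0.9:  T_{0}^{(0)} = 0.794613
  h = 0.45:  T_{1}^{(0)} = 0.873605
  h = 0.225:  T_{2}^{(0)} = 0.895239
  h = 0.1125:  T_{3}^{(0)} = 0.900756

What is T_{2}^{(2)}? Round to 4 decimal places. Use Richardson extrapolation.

0.9026

T_{1}^{(1)} = (4·0.873605 − 0.794613) / 3 = 0.899936
T_{2}^{(1)} = (4·0.895239 − 0.873605) / 3 = 0.902450
T_{2}^{(2)} = 0.902450 + (0.902450 − 0.899936)/15 = 0.902618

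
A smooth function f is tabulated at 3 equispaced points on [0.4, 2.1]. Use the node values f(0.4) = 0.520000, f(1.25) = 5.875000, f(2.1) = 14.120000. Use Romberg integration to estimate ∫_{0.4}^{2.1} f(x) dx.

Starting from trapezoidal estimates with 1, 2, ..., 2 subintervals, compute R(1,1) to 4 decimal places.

R(0,0) (trapezoid, 1 panel, h=1.7000): 12.444000
R(1,0) (trapezoid, 2 panels, h=0.8500): 11.215750
R(1,1) = 11.215750 + (11.215750 − 12.444000)/3 = 10.806333

10.8063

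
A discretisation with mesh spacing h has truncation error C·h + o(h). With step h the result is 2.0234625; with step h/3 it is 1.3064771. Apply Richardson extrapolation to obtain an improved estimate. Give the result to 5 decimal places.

The leading error scales as h; refining by a factor of 3 reduces it by 3^1 = 3.
Extrapolated value = (3·A(h/3) − A(h)) / (3 − 1)
= (3·1.3064771 − 2.0234625) / 2
= 1.8959688 / 2 = 0.9479844

0.94798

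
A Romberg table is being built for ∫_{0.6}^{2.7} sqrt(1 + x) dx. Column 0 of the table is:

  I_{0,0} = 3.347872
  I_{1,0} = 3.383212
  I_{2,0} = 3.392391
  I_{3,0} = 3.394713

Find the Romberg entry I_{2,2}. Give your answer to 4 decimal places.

Richardson extrapolation on the trapezoidal column (denominator 4−1=3):
I_{1,1} = (4·3.383212 − 3.347872) / 3 = 3.394992
I_{2,1} = 3.392391 + (3.392391 − 3.383212)/3 = 3.395451
I_{2,2} = 3.395451 + (3.395451 − 3.394992)/15 = 3.395482

3.3955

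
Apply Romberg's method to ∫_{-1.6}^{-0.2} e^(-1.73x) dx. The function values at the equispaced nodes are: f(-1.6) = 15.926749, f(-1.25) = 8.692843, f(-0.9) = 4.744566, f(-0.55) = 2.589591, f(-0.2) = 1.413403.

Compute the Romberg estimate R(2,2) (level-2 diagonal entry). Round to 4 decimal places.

R(0,0) (trapezoid, 1 panel, h=1.4000): 12.138106
R(1,0) (trapezoid, 2 panels, h=0.7000): 9.390249
R(2,0) (trapezoid, 4 panels, h=0.3500): 8.643977
R(1,1) = 9.390249 + (9.390249 − 12.138106)/3 = 8.474297
R(2,1) = 8.643977 + (8.643977 − 9.390249)/3 = 8.395220
R(2,2) = 8.395220 + (8.395220 − 8.474297)/15 = 8.389948

8.3899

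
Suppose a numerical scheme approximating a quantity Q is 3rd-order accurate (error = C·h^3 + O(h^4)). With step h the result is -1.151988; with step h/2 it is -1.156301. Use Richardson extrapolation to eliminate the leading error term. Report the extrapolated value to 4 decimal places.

The leading error scales as h^3; refining by a factor of 2 reduces it by 2^3 = 8.
Extrapolated value = (8·A(h/2) − A(h)) / (8 − 1)
= (8·(-1.156301) − (-1.151988)) / 7
= -8.098420 / 7 = -1.156917

-1.1569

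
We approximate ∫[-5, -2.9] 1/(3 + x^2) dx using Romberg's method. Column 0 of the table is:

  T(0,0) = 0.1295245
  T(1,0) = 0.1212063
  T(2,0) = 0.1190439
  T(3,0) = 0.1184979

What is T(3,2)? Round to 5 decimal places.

0.11832

T(2,1) = (4·0.1190439 − 0.1212063) / 3 = 0.1183231
T(3,1) = 0.1184979 + (0.1184979 − 0.1190439)/3 = 0.1183159
T(3,2) = (16·0.1183159 − 0.1183231) / 15 = 0.1183154
(Column j=1 coincides with Simpson's rule on the same nodes.)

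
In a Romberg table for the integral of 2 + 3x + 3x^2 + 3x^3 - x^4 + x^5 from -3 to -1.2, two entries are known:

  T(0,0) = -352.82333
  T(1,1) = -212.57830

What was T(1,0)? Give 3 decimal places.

From T(1,1) = (4·T(1,0) − T(0,0))/3, solve for T(1,0):
4·T(1,0) = 3·(-212.57830) + (-352.82333) = -990.55823
T(1,0) = -247.63956

-247.640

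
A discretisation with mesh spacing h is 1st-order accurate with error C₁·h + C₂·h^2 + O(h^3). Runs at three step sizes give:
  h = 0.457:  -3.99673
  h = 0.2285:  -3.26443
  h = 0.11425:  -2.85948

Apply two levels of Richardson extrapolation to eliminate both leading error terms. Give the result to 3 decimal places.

First eliminate the h term (factor 2^1 = 2):
  B₁ = (2·(-3.26443) − (-3.99673))/1 = -2.53213
  B₂ = (2·(-2.85948) − (-3.26443))/1 = -2.45453
Then eliminate the h^2 term (factor 2^2 = 4):
  (4·(-2.45453) − (-2.53213))/3 = -2.42866

-2.429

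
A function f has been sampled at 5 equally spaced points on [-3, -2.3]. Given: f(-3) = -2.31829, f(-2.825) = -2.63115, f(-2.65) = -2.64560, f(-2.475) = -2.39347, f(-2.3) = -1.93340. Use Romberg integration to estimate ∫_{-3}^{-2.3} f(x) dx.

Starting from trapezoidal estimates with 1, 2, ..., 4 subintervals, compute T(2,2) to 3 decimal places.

-1.729

T(0,0) (trapezoid, 1 panel, h=0.7000): -1.48809
T(1,0) (trapezoid, 2 panels, h=0.3500): -1.67001
T(2,0) (trapezoid, 4 panels, h=0.1750): -1.71431
T(1,1) = -1.67001 + (-1.67001 − (-1.48809))/3 = -1.73065
T(2,1) = -1.71431 + (-1.71431 − (-1.67001))/3 = -1.72908
T(2,2) = -1.72908 + (-1.72908 − (-1.73065))/15 = -1.72898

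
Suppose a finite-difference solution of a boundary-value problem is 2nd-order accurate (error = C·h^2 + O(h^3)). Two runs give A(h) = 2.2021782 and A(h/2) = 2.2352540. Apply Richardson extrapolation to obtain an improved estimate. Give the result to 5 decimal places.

2.24628

Extrapolated value = (4·A(h/2) − A(h)) / (4 − 1)
= (4·2.2352540 − 2.2021782) / 3
= 6.7388378 / 3 = 2.2462793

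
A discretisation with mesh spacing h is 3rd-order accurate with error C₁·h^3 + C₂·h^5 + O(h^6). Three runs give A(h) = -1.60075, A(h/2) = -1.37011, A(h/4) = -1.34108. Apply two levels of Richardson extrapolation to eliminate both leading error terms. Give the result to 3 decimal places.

-1.337

First eliminate the h^3 term (factor 2^3 = 8):
  B₁ = (8·(-1.37011) − (-1.60075))/7 = -1.33716
  B₂ = (8·(-1.34108) − (-1.37011))/7 = -1.33693
Then eliminate the h^5 term (factor 2^5 = 32):
  (32·(-1.33693) − (-1.33716))/31 = -1.33692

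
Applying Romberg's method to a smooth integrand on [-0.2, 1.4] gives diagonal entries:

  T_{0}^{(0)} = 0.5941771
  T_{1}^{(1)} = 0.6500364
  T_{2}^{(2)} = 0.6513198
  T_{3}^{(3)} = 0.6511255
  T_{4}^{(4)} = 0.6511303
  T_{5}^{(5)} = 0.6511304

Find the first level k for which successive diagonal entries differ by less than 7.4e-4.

k = 3

|T_{1}^{(1)} − T_{0}^{(0)}| = 0.0558593 ≥ 7.4e-4
|T_{2}^{(2)} − T_{1}^{(1)}| = 0.0012834 ≥ 7.4e-4
|T_{3}^{(3)} − T_{2}^{(2)}| = 0.0001943 < 7.4e-4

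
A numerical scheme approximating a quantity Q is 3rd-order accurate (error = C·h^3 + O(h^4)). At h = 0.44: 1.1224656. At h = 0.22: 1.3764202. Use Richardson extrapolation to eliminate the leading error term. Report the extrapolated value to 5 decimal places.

The leading error scales as h^3; refining by a factor of 2 reduces it by 2^3 = 8.
Extrapolated value = (8·A(h/2) − A(h)) / (8 − 1)
= (8·1.3764202 − 1.1224656) / 7
= 9.8888960 / 7 = 1.4126994

1.41270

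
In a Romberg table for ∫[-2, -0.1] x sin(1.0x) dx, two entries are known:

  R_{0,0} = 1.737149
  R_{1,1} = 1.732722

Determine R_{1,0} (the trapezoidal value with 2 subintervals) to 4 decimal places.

1.7338

From R_{1,1} = (4·R_{1,0} − R_{0,0})/3, solve for R_{1,0}:
4·R_{1,0} = 3·1.732722 + 1.737149 = 6.935315
R_{1,0} = 1.733829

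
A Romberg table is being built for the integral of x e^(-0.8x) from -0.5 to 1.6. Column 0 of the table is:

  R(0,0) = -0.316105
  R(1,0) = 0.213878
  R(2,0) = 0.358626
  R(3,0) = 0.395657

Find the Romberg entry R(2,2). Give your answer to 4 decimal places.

Richardson extrapolation on the trapezoidal column (denominator 4−1=3):
R(1,1) = 0.213878 + (0.213878 − (-0.316105))/3 = 0.390539
R(2,1) = 0.358626 + (0.358626 − 0.213878)/3 = 0.406875
R(2,2) = 0.406875 + (0.406875 − 0.390539)/15 = 0.407964
(Column j=1 coincides with Simpson's rule on the same nodes.)

0.4080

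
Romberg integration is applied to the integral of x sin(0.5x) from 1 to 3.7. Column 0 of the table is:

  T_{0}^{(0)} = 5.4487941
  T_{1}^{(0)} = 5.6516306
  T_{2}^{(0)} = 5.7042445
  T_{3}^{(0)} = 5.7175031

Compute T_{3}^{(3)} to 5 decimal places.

T_{1}^{(1)} = (4·5.6516306 − 5.4487941) / 3 = 5.7192428
T_{2}^{(1)} = (4·5.7042445 − 5.6516306) / 3 = 5.7217825
T_{3}^{(1)} = (4·5.7175031 − 5.7042445) / 3 = 5.7219226
T_{2}^{(2)} = (16·5.7217825 − 5.7192428) / 15 = 5.7219518
T_{3}^{(2)} = 5.7219226 + (5.7219226 − 5.7217825)/15 = 5.7219319
T_{3}^{(3)} = 5.7219319 + (5.7219319 − 5.7219518)/63 = 5.7219316
(Column j=1 coincides with Simpson's rule on the same nodes.)

5.72193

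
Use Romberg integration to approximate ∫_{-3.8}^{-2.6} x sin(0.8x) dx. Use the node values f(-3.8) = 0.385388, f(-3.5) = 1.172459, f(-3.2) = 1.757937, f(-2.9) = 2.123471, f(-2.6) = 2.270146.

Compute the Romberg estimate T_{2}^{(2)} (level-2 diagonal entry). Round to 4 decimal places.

1.9354

T_{0}^{(0)} (trapezoid, 1 panel, h=1.2000): 1.593320
T_{1}^{(0)} (trapezoid, 2 panels, h=0.6000): 1.851422
T_{2}^{(0)} (trapezoid, 4 panels, h=0.3000): 1.914490
T_{1}^{(1)} = 1.851422 + (1.851422 − 1.593320)/3 = 1.937456
T_{2}^{(1)} = 1.914490 + (1.914490 − 1.851422)/3 = 1.935513
T_{2}^{(2)} = 1.935513 + (1.935513 − 1.937456)/15 = 1.935383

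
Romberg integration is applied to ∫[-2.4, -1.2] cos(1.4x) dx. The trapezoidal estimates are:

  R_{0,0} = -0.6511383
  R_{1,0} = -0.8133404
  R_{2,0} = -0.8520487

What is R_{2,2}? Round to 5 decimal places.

Richardson extrapolation on the trapezoidal column (denominator 4−1=3):
R_{1,1} = -0.8133404 + (-0.8133404 − (-0.6511383))/3 = -0.8674078
R_{2,1} = -0.8520487 + (-0.8520487 − (-0.8133404))/3 = -0.8649515
R_{2,2} = (16·(-0.8649515) − (-0.8674078)) / 15 = -0.8647877

-0.86479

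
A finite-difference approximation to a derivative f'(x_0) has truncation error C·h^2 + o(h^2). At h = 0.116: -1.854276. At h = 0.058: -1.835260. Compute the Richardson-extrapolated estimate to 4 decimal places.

-1.8289

The leading error scales as h^2; refining by a factor of 2 reduces it by 2^2 = 4.
Extrapolated value = (4·A(h/2) − A(h)) / (4 − 1)
= (4·(-1.835260) − (-1.854276)) / 3
= -5.486764 / 3 = -1.828921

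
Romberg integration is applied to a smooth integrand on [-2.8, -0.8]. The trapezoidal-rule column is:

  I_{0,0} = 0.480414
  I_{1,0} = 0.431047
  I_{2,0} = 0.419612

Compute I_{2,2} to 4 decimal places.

0.4159

Richardson extrapolation on the trapezoidal column (denominator 4−1=3):
I_{1,1} = 0.431047 + (0.431047 − 0.480414)/3 = 0.414591
I_{2,1} = (4·0.419612 − 0.431047) / 3 = 0.415800
I_{2,2} = 0.415800 + (0.415800 − 0.414591)/15 = 0.415881
(Column j=1 coincides with Simpson's rule on the same nodes.)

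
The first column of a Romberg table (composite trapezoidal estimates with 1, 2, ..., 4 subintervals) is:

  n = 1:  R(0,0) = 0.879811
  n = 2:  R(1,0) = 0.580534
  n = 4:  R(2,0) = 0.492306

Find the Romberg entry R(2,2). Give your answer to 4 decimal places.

0.4617

R(1,1) = 0.580534 + (0.580534 − 0.879811)/3 = 0.480775
R(2,1) = (4·0.492306 − 0.580534) / 3 = 0.462897
R(2,2) = (16·0.462897 − 0.480775) / 15 = 0.461705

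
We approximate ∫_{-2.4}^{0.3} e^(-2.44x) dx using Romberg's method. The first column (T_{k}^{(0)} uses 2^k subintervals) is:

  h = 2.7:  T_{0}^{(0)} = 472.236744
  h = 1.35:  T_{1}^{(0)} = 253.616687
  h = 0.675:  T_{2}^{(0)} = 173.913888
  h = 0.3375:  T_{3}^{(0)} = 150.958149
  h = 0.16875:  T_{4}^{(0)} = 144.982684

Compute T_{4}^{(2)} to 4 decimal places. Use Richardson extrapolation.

T_{3}^{(1)} = 150.958149 + (150.958149 − 173.913888)/3 = 143.306236
T_{4}^{(1)} = (4·144.982684 − 150.958149) / 3 = 142.990862
T_{4}^{(2)} = (16·142.990862 − 143.306236) / 15 = 142.969837

142.9698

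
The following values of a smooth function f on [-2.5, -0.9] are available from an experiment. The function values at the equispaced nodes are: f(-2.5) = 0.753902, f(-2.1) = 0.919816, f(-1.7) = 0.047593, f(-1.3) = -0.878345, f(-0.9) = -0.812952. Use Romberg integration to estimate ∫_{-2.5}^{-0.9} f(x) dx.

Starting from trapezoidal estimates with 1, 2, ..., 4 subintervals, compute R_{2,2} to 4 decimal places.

0.0264

R_{0,0} (trapezoid, 1 panel, h=1.6000): -0.047240
R_{1,0} (trapezoid, 2 panels, h=0.8000): 0.014454
R_{2,0} (trapezoid, 4 panels, h=0.4000): 0.023816
R_{1,1} = 0.014454 + (0.014454 − (-0.047240))/3 = 0.035019
R_{2,1} = 0.023816 + (0.023816 − 0.014454)/3 = 0.026937
R_{2,2} = 0.026937 + (0.026937 − 0.035019)/15 = 0.026398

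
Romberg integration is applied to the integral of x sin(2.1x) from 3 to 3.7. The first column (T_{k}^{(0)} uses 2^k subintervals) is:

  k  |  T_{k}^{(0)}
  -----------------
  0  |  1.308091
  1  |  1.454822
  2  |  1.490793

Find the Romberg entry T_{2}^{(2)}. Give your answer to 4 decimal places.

Richardson extrapolation on the trapezoidal column (denominator 4−1=3):
T_{1}^{(1)} = (4·1.454822 − 1.308091) / 3 = 1.503732
T_{2}^{(1)} = (4·1.490793 − 1.454822) / 3 = 1.502783
T_{2}^{(2)} = (16·1.502783 − 1.503732) / 15 = 1.502720

1.5027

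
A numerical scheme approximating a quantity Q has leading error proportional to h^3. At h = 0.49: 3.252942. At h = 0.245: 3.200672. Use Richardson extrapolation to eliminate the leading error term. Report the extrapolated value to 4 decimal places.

Extrapolated value = (8·A(h/2) − A(h)) / (8 − 1)
= (8·3.200672 − 3.252942) / 7
= 22.352434 / 7 = 3.193205

3.1932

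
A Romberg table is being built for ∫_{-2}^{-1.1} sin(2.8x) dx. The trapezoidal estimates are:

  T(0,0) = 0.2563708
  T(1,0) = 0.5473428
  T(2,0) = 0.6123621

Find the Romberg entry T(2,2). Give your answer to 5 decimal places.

0.63335

Richardson extrapolation on the trapezoidal column (denominator 4−1=3):
T(1,1) = 0.5473428 + (0.5473428 − 0.2563708)/3 = 0.6443335
T(2,1) = 0.6123621 + (0.6123621 − 0.5473428)/3 = 0.6340352
T(2,2) = 0.6340352 + (0.6340352 − 0.6443335)/15 = 0.6333486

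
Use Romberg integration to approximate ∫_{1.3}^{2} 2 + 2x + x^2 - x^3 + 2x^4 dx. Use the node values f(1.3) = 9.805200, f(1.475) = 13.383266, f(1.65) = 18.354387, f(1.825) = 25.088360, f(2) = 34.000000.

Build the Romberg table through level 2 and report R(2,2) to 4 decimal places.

13.6732

R(0,0) (trapezoid, 1 panel, h=0.7000): 15.331820
R(1,0) (trapezoid, 2 panels, h=0.3500): 14.089945
R(2,0) (trapezoid, 4 panels, h=0.1750): 13.777507
R(1,1) = 14.089945 + (14.089945 − 15.331820)/3 = 13.675987
R(2,1) = 13.777507 + (13.777507 − 14.089945)/3 = 13.673361
R(2,2) = 13.673361 + (13.673361 − 13.675987)/15 = 13.673186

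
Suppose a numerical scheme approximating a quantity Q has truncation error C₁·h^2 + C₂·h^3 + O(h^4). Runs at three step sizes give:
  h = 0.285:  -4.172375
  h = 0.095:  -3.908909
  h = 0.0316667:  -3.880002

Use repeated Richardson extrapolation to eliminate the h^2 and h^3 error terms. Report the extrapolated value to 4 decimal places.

-3.8764

First eliminate the h^2 term (factor 3^2 = 9):
  B₁ = (9·(-3.908909) − (-4.172375))/8 = -3.875976
  B₂ = (9·(-3.880002) − (-3.908909))/8 = -3.876389
Then eliminate the h^3 term (factor 3^3 = 27):
  (27·(-3.876389) − (-3.875976))/26 = -3.876405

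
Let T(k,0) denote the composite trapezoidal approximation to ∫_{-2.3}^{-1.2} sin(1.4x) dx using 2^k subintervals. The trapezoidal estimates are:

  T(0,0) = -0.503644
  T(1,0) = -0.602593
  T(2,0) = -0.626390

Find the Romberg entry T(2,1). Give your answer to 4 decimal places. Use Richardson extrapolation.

Richardson extrapolation on the trapezoidal column (denominator 4−1=3):
T(2,1) = (4·(-0.626390) − (-0.602593)) / 3 = -0.634322
(Column j=1 coincides with Simpson's rule on the same nodes.)

-0.6343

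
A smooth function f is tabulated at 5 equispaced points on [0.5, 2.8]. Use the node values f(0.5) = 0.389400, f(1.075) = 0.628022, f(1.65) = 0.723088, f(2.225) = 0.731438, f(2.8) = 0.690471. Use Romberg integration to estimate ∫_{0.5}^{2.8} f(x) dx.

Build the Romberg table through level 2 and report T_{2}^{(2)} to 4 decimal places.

1.5267

T_{0}^{(0)} (trapezoid, 1 panel, h=2.3000): 1.241852
T_{1}^{(0)} (trapezoid, 2 panels, h=1.1500): 1.452477
T_{2}^{(0)} (trapezoid, 4 panels, h=0.5750): 1.507928
T_{1}^{(1)} = 1.452477 + (1.452477 − 1.241852)/3 = 1.522685
T_{2}^{(1)} = 1.507928 + (1.507928 − 1.452477)/3 = 1.526412
T_{2}^{(2)} = 1.526412 + (1.526412 − 1.522685)/15 = 1.526660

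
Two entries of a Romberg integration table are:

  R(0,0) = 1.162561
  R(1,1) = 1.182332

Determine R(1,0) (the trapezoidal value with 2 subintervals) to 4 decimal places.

From R(1,1) = (4·R(1,0) − R(0,0))/3, solve for R(1,0):
4·R(1,0) = 3·1.182332 + 1.162561 = 4.709557
R(1,0) = 1.177389

1.1774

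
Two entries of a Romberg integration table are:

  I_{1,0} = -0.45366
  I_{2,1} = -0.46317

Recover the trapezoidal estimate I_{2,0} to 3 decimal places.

From I_{2,1} = (4·I_{2,0} − I_{1,0})/3, solve for I_{2,0}:
4·I_{2,0} = 3·(-0.46317) + (-0.45366) = -1.84317
I_{2,0} = -0.46079

-0.461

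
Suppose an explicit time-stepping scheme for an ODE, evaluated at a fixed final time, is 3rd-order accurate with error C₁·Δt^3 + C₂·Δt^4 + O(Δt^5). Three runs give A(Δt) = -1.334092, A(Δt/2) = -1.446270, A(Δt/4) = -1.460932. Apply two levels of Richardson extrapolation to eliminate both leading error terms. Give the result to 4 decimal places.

First eliminate the Δt^3 term (factor 2^3 = 8):
  B₁ = (8·(-1.446270) − (-1.334092))/7 = -1.462295
  B₂ = (8·(-1.460932) − (-1.446270))/7 = -1.463027
Then eliminate the Δt^4 term (factor 2^4 = 16):
  (16·(-1.463027) − (-1.462295))/15 = -1.463076

-1.4631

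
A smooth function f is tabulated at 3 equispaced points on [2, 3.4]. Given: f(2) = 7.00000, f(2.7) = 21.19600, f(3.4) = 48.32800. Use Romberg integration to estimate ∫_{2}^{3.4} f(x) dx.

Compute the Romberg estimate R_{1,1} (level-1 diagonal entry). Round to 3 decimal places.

R_{0,0} (trapezoid, 1 panel, h=1.4000): 38.72960
R_{1,0} (trapezoid, 2 panels, h=0.7000): 34.20200
R_{1,1} = 34.20200 + (34.20200 − 38.72960)/3 = 32.69280

32.693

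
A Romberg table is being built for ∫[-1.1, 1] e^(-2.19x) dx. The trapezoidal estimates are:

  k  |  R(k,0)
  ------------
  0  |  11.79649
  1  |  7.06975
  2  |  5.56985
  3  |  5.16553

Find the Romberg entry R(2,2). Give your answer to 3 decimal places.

5.042

Richardson extrapolation on the trapezoidal column (denominator 4−1=3):
R(1,1) = (4·7.06975 − 11.79649) / 3 = 5.49417
R(2,1) = 5.56985 + (5.56985 − 7.06975)/3 = 5.06988
R(2,2) = (16·5.06988 − 5.49417) / 15 = 5.04159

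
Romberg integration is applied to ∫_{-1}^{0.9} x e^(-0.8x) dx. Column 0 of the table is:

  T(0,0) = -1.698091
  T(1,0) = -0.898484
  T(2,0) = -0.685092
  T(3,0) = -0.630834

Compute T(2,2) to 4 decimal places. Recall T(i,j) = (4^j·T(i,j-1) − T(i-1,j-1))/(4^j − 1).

Richardson extrapolation on the trapezoidal column (denominator 4−1=3):
T(1,1) = (4·(-0.898484) − (-1.698091)) / 3 = -0.631948
T(2,1) = -0.685092 + (-0.685092 − (-0.898484))/3 = -0.613961
T(2,2) = -0.613961 + (-0.613961 − (-0.631948))/15 = -0.612762
(Column j=1 coincides with Simpson's rule on the same nodes.)

-0.6128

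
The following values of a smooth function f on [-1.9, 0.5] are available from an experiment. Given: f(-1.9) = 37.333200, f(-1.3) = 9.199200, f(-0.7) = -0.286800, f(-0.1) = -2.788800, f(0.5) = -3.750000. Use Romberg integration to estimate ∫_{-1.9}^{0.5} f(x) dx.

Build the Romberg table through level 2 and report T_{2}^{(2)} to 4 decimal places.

T_{0}^{(0)} (trapezoid, 1 panel, h=2.4000): 40.299840
T_{1}^{(0)} (trapezoid, 2 panels, h=1.2000): 19.805760
T_{2}^{(0)} (trapezoid, 4 panels, h=0.6000): 13.749120
T_{1}^{(1)} = 19.805760 + (19.805760 − 40.299840)/3 = 12.974400
T_{2}^{(1)} = 13.749120 + (13.749120 − 19.805760)/3 = 11.730240
T_{2}^{(2)} = 11.730240 + (11.730240 − 12.974400)/15 = 11.647296

11.6473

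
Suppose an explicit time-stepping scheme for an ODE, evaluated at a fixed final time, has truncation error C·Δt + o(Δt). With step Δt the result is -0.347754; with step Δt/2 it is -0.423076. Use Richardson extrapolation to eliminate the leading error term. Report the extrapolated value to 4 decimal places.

-0.4984

Extrapolated value = (2·A(Δt/2) − A(Δt)) / (2 − 1)
= (2·(-0.423076) − (-0.347754)) / 1
= -0.498398 / 1 = -0.498398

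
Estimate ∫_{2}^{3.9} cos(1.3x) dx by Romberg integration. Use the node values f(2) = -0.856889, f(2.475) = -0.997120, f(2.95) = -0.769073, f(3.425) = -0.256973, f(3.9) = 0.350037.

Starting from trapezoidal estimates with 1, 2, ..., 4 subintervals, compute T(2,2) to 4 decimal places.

-1.1169

T(0,0) (trapezoid, 1 panel, h=1.9000): -0.481509
T(1,0) (trapezoid, 2 panels, h=0.9500): -0.971374
T(2,0) (trapezoid, 4 panels, h=0.4750): -1.081381
T(1,1) = -0.971374 + (-0.971374 − (-0.481509))/3 = -1.134662
T(2,1) = -1.081381 + (-1.081381 − (-0.971374))/3 = -1.118050
T(2,2) = -1.118050 + (-1.118050 − (-1.134662))/15 = -1.116943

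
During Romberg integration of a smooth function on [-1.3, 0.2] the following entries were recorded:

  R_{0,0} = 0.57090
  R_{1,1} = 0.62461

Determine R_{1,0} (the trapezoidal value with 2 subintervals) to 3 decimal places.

0.611

From R_{1,1} = (4·R_{1,0} − R_{0,0})/3, solve for R_{1,0}:
4·R_{1,0} = 3·0.62461 + 0.57090 = 2.44473
R_{1,0} = 0.61118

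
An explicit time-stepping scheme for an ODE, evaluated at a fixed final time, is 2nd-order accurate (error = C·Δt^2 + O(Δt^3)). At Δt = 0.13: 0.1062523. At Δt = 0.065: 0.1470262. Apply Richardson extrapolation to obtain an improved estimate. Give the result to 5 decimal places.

The leading error scales as Δt^2; refining by a factor of 2 reduces it by 2^2 = 4.
Extrapolated value = (4·A(Δt/2) − A(Δt)) / (4 − 1)
= (4·0.1470262 − 0.1062523) / 3
= 0.4818525 / 3 = 0.1606175

0.16062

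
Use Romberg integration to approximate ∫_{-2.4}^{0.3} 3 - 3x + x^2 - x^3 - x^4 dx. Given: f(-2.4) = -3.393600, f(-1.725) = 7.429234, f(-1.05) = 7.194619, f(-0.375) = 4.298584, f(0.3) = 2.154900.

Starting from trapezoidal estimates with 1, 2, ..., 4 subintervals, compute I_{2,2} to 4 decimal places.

13.5886

I_{0,0} (trapezoid, 1 panel, h=2.7000): -1.672245
I_{1,0} (trapezoid, 2 panels, h=1.3500): 8.876613
I_{2,0} (trapezoid, 4 panels, h=0.6750): 12.354584
I_{1,1} = 8.876613 + (8.876613 − (-1.672245))/3 = 12.392899
I_{2,1} = 12.354584 + (12.354584 − 8.876613)/3 = 13.513908
I_{2,2} = 13.513908 + (13.513908 − 12.392899)/15 = 13.588642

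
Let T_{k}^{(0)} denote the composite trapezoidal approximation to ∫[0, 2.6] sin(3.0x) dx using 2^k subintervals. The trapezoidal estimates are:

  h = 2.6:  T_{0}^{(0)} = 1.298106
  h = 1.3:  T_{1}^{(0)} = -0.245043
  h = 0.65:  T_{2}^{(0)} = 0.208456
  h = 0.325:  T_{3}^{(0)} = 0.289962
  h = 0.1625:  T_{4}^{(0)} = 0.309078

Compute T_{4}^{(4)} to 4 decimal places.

Richardson extrapolation on the trapezoidal column (denominator 4−1=3):
T_{1}^{(1)} = (4·(-0.245043) − 1.298106) / 3 = -0.759426
T_{2}^{(1)} = (4·0.208456 − (-0.245043)) / 3 = 0.359622
T_{3}^{(1)} = 0.289962 + (0.289962 − 0.208456)/3 = 0.317131
T_{4}^{(1)} = (4·0.309078 − 0.289962) / 3 = 0.315450
T_{2}^{(2)} = 0.359622 + (0.359622 − (-0.759426))/15 = 0.434225
T_{3}^{(2)} = 0.317131 + (0.317131 − 0.359622)/15 = 0.314298
T_{4}^{(2)} = 0.315450 + (0.315450 − 0.317131)/15 = 0.315338
T_{3}^{(3)} = 0.314298 + (0.314298 − 0.434225)/63 = 0.312394
T_{4}^{(3)} = 0.315338 + (0.315338 − 0.314298)/63 = 0.315355
T_{4}^{(4)} = (256·0.315355 − 0.312394) / 255 = 0.315367

0.3154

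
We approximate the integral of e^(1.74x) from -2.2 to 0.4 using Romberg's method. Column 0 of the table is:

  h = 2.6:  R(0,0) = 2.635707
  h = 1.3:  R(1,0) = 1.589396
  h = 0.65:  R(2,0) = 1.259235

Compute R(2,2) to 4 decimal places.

Richardson extrapolation on the trapezoidal column (denominator 4−1=3):
R(1,1) = 1.589396 + (1.589396 − 2.635707)/3 = 1.240626
R(2,1) = 1.259235 + (1.259235 − 1.589396)/3 = 1.149181
R(2,2) = (16·1.149181 − 1.240626) / 15 = 1.143085

1.1431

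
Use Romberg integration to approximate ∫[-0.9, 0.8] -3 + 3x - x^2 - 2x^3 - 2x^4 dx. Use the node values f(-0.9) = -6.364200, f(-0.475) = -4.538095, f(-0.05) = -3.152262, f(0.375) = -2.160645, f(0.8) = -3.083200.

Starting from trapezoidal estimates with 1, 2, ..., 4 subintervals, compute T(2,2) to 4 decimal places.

-6.0127

T(0,0) (trapezoid, 1 panel, h=1.7000): -8.030290
T(1,0) (trapezoid, 2 panels, h=0.8500): -6.694568
T(2,0) (trapezoid, 4 panels, h=0.4250): -6.194248
T(1,1) = -6.694568 + (-6.694568 − (-8.030290))/3 = -6.249327
T(2,1) = -6.194248 + (-6.194248 − (-6.694568))/3 = -6.027475
T(2,2) = -6.027475 + (-6.027475 − (-6.249327))/15 = -6.012685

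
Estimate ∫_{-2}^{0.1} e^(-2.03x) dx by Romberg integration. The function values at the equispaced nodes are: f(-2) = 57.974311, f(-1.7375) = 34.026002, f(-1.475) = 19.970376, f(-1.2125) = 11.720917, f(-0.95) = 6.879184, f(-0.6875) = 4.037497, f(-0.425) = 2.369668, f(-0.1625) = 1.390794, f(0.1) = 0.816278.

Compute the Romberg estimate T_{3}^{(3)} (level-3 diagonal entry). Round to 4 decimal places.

T_{0}^{(0)} (trapezoid, 1 panel, h=2.1000): 61.730118
T_{1}^{(0)} (trapezoid, 2 panels, h=1.0500): 38.088202
T_{2}^{(0)} (trapezoid, 4 panels, h=0.5250): 30.772624
T_{3}^{(0)} (trapezoid, 8 panels, h=0.2625): 28.819805
T_{1}^{(1)} = 38.088202 + (38.088202 − 61.730118)/3 = 30.207563
T_{2}^{(1)} = 30.772624 + (30.772624 − 38.088202)/3 = 28.334098
T_{3}^{(1)} = 28.819805 + (28.819805 − 30.772624)/3 = 28.168865
T_{2}^{(2)} = 28.334098 + (28.334098 − 30.207563)/15 = 28.209200
T_{3}^{(2)} = 28.168865 + (28.168865 − 28.334098)/15 = 28.157849
T_{3}^{(3)} = 28.157849 + (28.157849 − 28.209200)/63 = 28.157034

28.1570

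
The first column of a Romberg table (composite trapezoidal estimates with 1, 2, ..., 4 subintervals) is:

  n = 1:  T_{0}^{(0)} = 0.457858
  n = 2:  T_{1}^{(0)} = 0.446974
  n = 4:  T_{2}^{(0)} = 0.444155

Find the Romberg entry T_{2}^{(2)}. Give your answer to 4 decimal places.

T_{1}^{(1)} = 0.446974 + (0.446974 − 0.457858)/3 = 0.443346
T_{2}^{(1)} = 0.444155 + (0.444155 − 0.446974)/3 = 0.443215
T_{2}^{(2)} = 0.443215 + (0.443215 − 0.443346)/15 = 0.443206

0.4432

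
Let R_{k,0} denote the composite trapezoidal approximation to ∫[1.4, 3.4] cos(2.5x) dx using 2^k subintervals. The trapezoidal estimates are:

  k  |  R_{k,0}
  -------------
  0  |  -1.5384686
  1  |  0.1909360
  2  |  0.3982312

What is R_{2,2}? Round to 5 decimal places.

Richardson extrapolation on the trapezoidal column (denominator 4−1=3):
R_{1,1} = 0.1909360 + (0.1909360 − (-1.5384686))/3 = 0.7674042
R_{2,1} = (4·0.3982312 − 0.1909360) / 3 = 0.4673296
R_{2,2} = 0.4673296 + (0.4673296 − 0.7674042)/15 = 0.4473246

0.44732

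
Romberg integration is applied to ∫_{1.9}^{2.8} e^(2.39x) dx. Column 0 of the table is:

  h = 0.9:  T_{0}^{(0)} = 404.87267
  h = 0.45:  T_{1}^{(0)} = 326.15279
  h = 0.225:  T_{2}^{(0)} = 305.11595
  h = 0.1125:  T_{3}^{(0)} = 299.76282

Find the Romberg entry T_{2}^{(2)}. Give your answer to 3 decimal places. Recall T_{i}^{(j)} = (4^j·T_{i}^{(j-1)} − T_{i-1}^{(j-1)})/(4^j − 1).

Richardson extrapolation on the trapezoidal column (denominator 4−1=3):
T_{1}^{(1)} = (4·326.15279 − 404.87267) / 3 = 299.91283
T_{2}^{(1)} = 305.11595 + (305.11595 − 326.15279)/3 = 298.10367
T_{2}^{(2)} = 298.10367 + (298.10367 − 299.91283)/15 = 297.98306

297.983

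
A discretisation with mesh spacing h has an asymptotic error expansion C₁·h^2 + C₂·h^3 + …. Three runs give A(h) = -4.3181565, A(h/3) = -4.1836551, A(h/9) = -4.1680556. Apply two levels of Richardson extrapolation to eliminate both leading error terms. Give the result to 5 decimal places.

First eliminate the h^2 term (factor 3^2 = 9):
  B₁ = (9·(-4.1836551) − (-4.3181565))/8 = -4.1668424
  B₂ = (9·(-4.1680556) − (-4.1836551))/8 = -4.1661057
Then eliminate the h^3 term (factor 3^3 = 27):
  (27·(-4.1661057) − (-4.1668424))/26 = -4.1660774

-4.16608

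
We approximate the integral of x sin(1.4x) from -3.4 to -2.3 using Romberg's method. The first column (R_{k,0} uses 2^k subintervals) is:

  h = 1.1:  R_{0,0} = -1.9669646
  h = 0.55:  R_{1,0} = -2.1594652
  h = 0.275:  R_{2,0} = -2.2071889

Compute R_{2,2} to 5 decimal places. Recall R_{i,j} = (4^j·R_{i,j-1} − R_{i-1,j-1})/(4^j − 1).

Richardson extrapolation on the trapezoidal column (denominator 4−1=3):
R_{1,1} = -2.1594652 + (-2.1594652 − (-1.9669646))/3 = -2.2236321
R_{2,1} = (4·(-2.2071889) − (-2.1594652)) / 3 = -2.2230968
R_{2,2} = -2.2230968 + (-2.2230968 − (-2.2236321))/15 = -2.2230611

-2.22306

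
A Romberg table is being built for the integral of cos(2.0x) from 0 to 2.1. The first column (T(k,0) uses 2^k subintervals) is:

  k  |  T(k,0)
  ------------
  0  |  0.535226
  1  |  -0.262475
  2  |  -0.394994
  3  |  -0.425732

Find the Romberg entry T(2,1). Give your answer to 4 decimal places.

Richardson extrapolation on the trapezoidal column (denominator 4−1=3):
T(2,1) = (4·(-0.394994) − (-0.262475)) / 3 = -0.439167

-0.4392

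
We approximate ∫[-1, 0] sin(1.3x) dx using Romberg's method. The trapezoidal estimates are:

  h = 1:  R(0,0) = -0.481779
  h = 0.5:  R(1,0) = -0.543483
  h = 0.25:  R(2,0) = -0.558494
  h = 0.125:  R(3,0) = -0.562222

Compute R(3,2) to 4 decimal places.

R(2,1) = (4·(-0.558494) − (-0.543483)) / 3 = -0.563498
R(3,1) = (4·(-0.562222) − (-0.558494)) / 3 = -0.563465
R(3,2) = (16·(-0.563465) − (-0.563498)) / 15 = -0.563463

-0.5635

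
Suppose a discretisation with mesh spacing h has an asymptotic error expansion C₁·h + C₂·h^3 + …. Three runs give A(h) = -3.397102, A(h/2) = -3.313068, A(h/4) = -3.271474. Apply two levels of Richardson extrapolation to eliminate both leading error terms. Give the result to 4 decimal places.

First eliminate the h term (factor 2^1 = 2):
  B₁ = (2·(-3.313068) − (-3.397102))/1 = -3.229034
  B₂ = (2·(-3.271474) − (-3.313068))/1 = -3.229880
Then eliminate the h^3 term (factor 2^3 = 8):
  (8·(-3.229880) − (-3.229034))/7 = -3.230001

-3.2300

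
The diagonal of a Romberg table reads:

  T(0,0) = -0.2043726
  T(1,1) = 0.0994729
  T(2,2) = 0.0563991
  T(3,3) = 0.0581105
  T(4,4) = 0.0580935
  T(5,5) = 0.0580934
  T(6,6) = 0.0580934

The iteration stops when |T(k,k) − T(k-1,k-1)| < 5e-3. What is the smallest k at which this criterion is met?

|T(1,1) − T(0,0)| = 0.3038455 ≥ 5e-3
|T(2,2) − T(1,1)| = 0.0430738 ≥ 5e-3
|T(3,3) − T(2,2)| = 0.0017114 < 5e-3

k = 3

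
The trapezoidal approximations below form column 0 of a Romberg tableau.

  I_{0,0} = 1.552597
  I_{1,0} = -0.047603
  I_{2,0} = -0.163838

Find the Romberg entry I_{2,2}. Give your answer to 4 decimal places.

-0.1774

Richardson extrapolation on the trapezoidal column (denominator 4−1=3):
I_{1,1} = -0.047603 + (-0.047603 − 1.552597)/3 = -0.581003
I_{2,1} = (4·(-0.163838) − (-0.047603)) / 3 = -0.202583
I_{2,2} = (16·(-0.202583) − (-0.581003)) / 15 = -0.177355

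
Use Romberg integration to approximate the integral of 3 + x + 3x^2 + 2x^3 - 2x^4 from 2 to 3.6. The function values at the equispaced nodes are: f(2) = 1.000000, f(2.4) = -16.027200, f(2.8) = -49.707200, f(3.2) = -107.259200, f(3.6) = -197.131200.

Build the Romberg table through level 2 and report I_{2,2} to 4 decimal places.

-105.1479

I_{0,0} (trapezoid, 1 panel, h=1.6000): -156.904960
I_{1,0} (trapezoid, 2 panels, h=0.8000): -118.218240
I_{2,0} (trapezoid, 4 panels, h=0.4000): -108.423680
I_{1,1} = -118.218240 + (-118.218240 − (-156.904960))/3 = -105.322667
I_{2,1} = -108.423680 + (-108.423680 − (-118.218240))/3 = -105.158827
I_{2,2} = -105.158827 + (-105.158827 − (-105.322667))/15 = -105.147904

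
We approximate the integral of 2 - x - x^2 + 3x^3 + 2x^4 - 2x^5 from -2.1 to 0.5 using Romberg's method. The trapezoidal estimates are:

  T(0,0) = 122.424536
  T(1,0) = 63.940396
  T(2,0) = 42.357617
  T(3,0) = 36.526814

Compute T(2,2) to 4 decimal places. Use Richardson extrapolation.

T(1,1) = (4·63.940396 − 122.424536) / 3 = 44.445683
T(2,1) = 42.357617 + (42.357617 − 63.940396)/3 = 35.163357
T(2,2) = 35.163357 + (35.163357 − 44.445683)/15 = 34.544535

34.5445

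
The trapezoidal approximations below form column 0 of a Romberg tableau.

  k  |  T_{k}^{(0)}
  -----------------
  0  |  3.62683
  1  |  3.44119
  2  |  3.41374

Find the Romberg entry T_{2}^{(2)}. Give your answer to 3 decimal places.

3.406

Richardson extrapolation on the trapezoidal column (denominator 4−1=3):
T_{1}^{(1)} = (4·3.44119 − 3.62683) / 3 = 3.37931
T_{2}^{(1)} = (4·3.41374 − 3.44119) / 3 = 3.40459
T_{2}^{(2)} = 3.40459 + (3.40459 − 3.37931)/15 = 3.40628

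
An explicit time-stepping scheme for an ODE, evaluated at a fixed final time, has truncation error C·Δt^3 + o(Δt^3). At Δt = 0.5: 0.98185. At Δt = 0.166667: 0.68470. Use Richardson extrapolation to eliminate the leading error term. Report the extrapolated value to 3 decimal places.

The leading error scales as Δt^3; refining by a factor of 3 reduces it by 3^3 = 27.
Extrapolated value = (27·A(Δt/3) − A(Δt)) / (27 − 1)
= (27·0.68470 − 0.98185) / 26
= 17.50505 / 26 = 0.67327

0.673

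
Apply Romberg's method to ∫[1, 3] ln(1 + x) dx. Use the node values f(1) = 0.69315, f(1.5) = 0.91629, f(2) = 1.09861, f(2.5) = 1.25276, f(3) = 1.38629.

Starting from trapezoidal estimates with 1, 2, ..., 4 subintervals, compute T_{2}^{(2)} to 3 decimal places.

T_{0}^{(0)} (trapezoid, 1 panel, h=2.0000): 2.07944
T_{1}^{(0)} (trapezoid, 2 panels, h=1.0000): 2.13833
T_{2}^{(0)} (trapezoid, 4 panels, h=0.5000): 2.15369
T_{1}^{(1)} = 2.13833 + (2.13833 − 2.07944)/3 = 2.15796
T_{2}^{(1)} = 2.15369 + (2.15369 − 2.13833)/3 = 2.15881
T_{2}^{(2)} = 2.15881 + (2.15881 − 2.15796)/15 = 2.15887

2.159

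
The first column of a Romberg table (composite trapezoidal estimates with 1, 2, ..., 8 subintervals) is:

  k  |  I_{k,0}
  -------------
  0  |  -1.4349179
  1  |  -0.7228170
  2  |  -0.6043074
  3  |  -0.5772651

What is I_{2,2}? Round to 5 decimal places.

-0.57009

Richardson extrapolation on the trapezoidal column (denominator 4−1=3):
I_{1,1} = -0.7228170 + (-0.7228170 − (-1.4349179))/3 = -0.4854500
I_{2,1} = (4·(-0.6043074) − (-0.7228170)) / 3 = -0.5648042
I_{2,2} = -0.5648042 + (-0.5648042 − (-0.4854500))/15 = -0.5700945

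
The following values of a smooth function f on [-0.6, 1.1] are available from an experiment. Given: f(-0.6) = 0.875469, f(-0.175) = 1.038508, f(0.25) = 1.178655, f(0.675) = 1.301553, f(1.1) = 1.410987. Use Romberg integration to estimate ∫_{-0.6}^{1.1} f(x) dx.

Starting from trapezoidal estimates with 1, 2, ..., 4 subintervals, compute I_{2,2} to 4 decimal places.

1.9839

I_{0,0} (trapezoid, 1 panel, h=1.7000): 1.943488
I_{1,0} (trapezoid, 2 panels, h=0.8500): 1.973601
I_{2,0} (trapezoid, 4 panels, h=0.4250): 1.981326
I_{1,1} = 1.973601 + (1.973601 − 1.943488)/3 = 1.983639
I_{2,1} = 1.981326 + (1.981326 − 1.973601)/3 = 1.983901
I_{2,2} = 1.983901 + (1.983901 − 1.983639)/15 = 1.983918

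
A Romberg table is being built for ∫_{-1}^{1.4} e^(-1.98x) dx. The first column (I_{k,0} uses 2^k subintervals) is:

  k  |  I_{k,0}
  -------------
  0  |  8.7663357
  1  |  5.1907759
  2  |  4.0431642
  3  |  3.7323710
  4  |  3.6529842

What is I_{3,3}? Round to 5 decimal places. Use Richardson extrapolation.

3.62647

Richardson extrapolation on the trapezoidal column (denominator 4−1=3):
I_{1,1} = (4·5.1907759 − 8.7663357) / 3 = 3.9989226
I_{2,1} = 4.0431642 + (4.0431642 − 5.1907759)/3 = 3.6606270
I_{3,1} = 3.7323710 + (3.7323710 − 4.0431642)/3 = 3.6287733
I_{2,2} = 3.6606270 + (3.6606270 − 3.9989226)/15 = 3.6380740
I_{3,2} = (16·3.6287733 − 3.6606270) / 15 = 3.6266497
I_{3,3} = (64·3.6266497 − 3.6380740) / 63 = 3.6264684
(Column j=1 coincides with Simpson's rule on the same nodes.)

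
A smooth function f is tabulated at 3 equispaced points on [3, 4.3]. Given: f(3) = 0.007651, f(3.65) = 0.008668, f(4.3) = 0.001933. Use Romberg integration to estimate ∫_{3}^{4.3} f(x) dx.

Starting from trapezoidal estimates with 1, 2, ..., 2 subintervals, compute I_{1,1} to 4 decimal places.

I_{0,0} (trapezoid, 1 panel, h=1.3000): 0.006230
I_{1,0} (trapezoid, 2 panels, h=0.6500): 0.008749
I_{1,1} = 0.008749 + (0.008749 − 0.006230)/3 = 0.009589

0.0096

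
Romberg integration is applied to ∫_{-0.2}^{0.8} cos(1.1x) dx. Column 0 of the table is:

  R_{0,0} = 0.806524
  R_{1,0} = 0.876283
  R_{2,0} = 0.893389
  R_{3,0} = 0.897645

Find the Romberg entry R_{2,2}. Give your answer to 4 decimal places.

R_{1,1} = (4·0.876283 − 0.806524) / 3 = 0.899536
R_{2,1} = (4·0.893389 − 0.876283) / 3 = 0.899091
R_{2,2} = (16·0.899091 − 0.899536) / 15 = 0.899061
(Column j=1 coincides with Simpson's rule on the same nodes.)

0.8991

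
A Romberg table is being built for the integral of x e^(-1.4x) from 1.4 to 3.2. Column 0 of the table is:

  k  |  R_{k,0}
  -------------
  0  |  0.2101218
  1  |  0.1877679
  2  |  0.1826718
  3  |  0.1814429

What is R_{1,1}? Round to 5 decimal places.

0.18032

R_{1,1} = 0.1877679 + (0.1877679 − 0.2101218)/3 = 0.1803166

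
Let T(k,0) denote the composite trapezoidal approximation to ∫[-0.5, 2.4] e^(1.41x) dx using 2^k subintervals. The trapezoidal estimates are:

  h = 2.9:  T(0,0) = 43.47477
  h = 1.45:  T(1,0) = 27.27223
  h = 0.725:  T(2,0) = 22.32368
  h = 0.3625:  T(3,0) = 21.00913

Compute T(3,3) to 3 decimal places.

T(1,1) = (4·27.27223 − 43.47477) / 3 = 21.87138
T(2,1) = (4·22.32368 − 27.27223) / 3 = 20.67416
T(3,1) = (4·21.00913 − 22.32368) / 3 = 20.57095
T(2,2) = (16·20.67416 − 21.87138) / 15 = 20.59435
T(3,2) = (16·20.57095 − 20.67416) / 15 = 20.56407
T(3,3) = 20.56407 + (20.56407 − 20.59435)/63 = 20.56359

20.564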